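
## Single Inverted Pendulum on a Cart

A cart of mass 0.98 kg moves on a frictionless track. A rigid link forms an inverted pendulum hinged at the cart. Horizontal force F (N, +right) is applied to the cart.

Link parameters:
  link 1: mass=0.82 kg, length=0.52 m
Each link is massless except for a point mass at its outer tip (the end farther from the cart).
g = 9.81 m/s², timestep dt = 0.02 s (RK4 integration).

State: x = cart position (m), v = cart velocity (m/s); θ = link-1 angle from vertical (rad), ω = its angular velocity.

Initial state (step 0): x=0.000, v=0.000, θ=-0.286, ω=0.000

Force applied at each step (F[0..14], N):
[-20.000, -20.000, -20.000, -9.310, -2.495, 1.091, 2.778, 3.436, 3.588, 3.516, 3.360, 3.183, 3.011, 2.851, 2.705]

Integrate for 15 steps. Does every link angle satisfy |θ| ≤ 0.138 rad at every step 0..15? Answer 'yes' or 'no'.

Answer: no

Derivation:
apply F[0]=-20.000 → step 1: x=-0.003, v=-0.342, θ=-0.281, ω=0.525
apply F[1]=-20.000 → step 2: x=-0.014, v=-0.688, θ=-0.265, ω=1.063
apply F[2]=-20.000 → step 3: x=-0.031, v=-1.041, θ=-0.238, ω=1.628
apply F[3]=-9.310 → step 4: x=-0.053, v=-1.196, θ=-0.203, ω=1.835
apply F[4]=-2.495 → step 5: x=-0.077, v=-1.222, θ=-0.167, ω=1.814
apply F[5]=+1.091 → step 6: x=-0.102, v=-1.180, θ=-0.132, ω=1.679
apply F[6]=+2.778 → step 7: x=-0.124, v=-1.108, θ=-0.100, ω=1.497
apply F[7]=+3.436 → step 8: x=-0.146, v=-1.026, θ=-0.072, ω=1.307
apply F[8]=+3.588 → step 9: x=-0.165, v=-0.944, θ=-0.048, ω=1.127
apply F[9]=+3.516 → step 10: x=-0.183, v=-0.866, θ=-0.027, ω=0.965
apply F[10]=+3.360 → step 11: x=-0.200, v=-0.795, θ=-0.009, ω=0.820
apply F[11]=+3.183 → step 12: x=-0.215, v=-0.730, θ=0.006, ω=0.695
apply F[12]=+3.011 → step 13: x=-0.229, v=-0.670, θ=0.019, ω=0.585
apply F[13]=+2.851 → step 14: x=-0.242, v=-0.616, θ=0.029, ω=0.490
apply F[14]=+2.705 → step 15: x=-0.254, v=-0.566, θ=0.038, ω=0.407
Max |angle| over trajectory = 0.286 rad; bound = 0.138 → exceeded.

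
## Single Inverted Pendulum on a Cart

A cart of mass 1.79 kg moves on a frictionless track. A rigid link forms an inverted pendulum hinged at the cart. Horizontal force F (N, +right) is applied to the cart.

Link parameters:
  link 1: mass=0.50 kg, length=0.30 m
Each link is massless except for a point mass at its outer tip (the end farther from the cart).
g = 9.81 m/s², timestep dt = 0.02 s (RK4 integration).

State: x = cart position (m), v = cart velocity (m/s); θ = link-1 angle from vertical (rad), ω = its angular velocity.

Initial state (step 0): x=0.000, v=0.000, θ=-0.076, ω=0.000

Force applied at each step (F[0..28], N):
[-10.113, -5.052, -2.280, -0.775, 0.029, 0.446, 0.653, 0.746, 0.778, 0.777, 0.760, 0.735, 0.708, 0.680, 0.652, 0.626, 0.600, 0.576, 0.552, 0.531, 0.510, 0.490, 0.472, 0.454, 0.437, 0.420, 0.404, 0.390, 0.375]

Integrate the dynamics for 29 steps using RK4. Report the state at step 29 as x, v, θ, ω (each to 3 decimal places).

Answer: x=-0.062, v=-0.038, θ=0.014, ω=-0.010

Derivation:
apply F[0]=-10.113 → step 1: x=-0.001, v=-0.109, θ=-0.073, ω=0.312
apply F[1]=-5.052 → step 2: x=-0.004, v=-0.161, θ=-0.065, ω=0.442
apply F[2]=-2.280 → step 3: x=-0.007, v=-0.183, θ=-0.056, ω=0.476
apply F[3]=-0.775 → step 4: x=-0.011, v=-0.189, θ=-0.047, ω=0.462
apply F[4]=+0.029 → step 5: x=-0.015, v=-0.187, θ=-0.038, ω=0.425
apply F[5]=+0.446 → step 6: x=-0.018, v=-0.180, θ=-0.030, ω=0.381
apply F[6]=+0.653 → step 7: x=-0.022, v=-0.171, θ=-0.023, ω=0.334
apply F[7]=+0.746 → step 8: x=-0.025, v=-0.162, θ=-0.017, ω=0.290
apply F[8]=+0.778 → step 9: x=-0.028, v=-0.152, θ=-0.011, ω=0.250
apply F[9]=+0.777 → step 10: x=-0.031, v=-0.143, θ=-0.007, ω=0.213
apply F[10]=+0.760 → step 11: x=-0.034, v=-0.134, θ=-0.003, ω=0.181
apply F[11]=+0.735 → step 12: x=-0.037, v=-0.126, θ=0.001, ω=0.153
apply F[12]=+0.708 → step 13: x=-0.039, v=-0.118, θ=0.004, ω=0.129
apply F[13]=+0.680 → step 14: x=-0.041, v=-0.111, θ=0.006, ω=0.108
apply F[14]=+0.652 → step 15: x=-0.044, v=-0.104, θ=0.008, ω=0.089
apply F[15]=+0.626 → step 16: x=-0.046, v=-0.098, θ=0.010, ω=0.073
apply F[16]=+0.600 → step 17: x=-0.048, v=-0.091, θ=0.011, ω=0.059
apply F[17]=+0.576 → step 18: x=-0.049, v=-0.086, θ=0.012, ω=0.047
apply F[18]=+0.552 → step 19: x=-0.051, v=-0.080, θ=0.013, ω=0.037
apply F[19]=+0.531 → step 20: x=-0.052, v=-0.075, θ=0.013, ω=0.028
apply F[20]=+0.510 → step 21: x=-0.054, v=-0.070, θ=0.014, ω=0.021
apply F[21]=+0.490 → step 22: x=-0.055, v=-0.065, θ=0.014, ω=0.014
apply F[22]=+0.472 → step 23: x=-0.057, v=-0.061, θ=0.014, ω=0.009
apply F[23]=+0.454 → step 24: x=-0.058, v=-0.057, θ=0.015, ω=0.004
apply F[24]=+0.437 → step 25: x=-0.059, v=-0.052, θ=0.015, ω=0.000
apply F[25]=+0.420 → step 26: x=-0.060, v=-0.049, θ=0.015, ω=-0.003
apply F[26]=+0.404 → step 27: x=-0.061, v=-0.045, θ=0.015, ω=-0.006
apply F[27]=+0.390 → step 28: x=-0.062, v=-0.041, θ=0.014, ω=-0.008
apply F[28]=+0.375 → step 29: x=-0.062, v=-0.038, θ=0.014, ω=-0.010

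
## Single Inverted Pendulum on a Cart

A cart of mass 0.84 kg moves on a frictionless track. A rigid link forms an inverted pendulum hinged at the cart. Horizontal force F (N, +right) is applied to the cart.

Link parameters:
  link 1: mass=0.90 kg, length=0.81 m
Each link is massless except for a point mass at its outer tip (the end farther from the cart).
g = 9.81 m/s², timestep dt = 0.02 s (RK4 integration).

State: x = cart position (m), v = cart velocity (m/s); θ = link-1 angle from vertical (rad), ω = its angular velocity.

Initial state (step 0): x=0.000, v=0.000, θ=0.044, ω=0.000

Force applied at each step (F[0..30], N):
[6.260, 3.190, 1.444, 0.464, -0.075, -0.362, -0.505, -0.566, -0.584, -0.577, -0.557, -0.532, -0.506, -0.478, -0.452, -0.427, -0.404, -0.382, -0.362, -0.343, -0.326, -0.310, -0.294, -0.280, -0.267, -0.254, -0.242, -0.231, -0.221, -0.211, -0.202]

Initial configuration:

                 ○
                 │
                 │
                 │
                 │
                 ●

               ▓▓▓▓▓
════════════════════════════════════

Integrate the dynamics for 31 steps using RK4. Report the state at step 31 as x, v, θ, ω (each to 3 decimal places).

Answer: x=0.065, v=0.013, θ=-0.009, ω=0.008

Derivation:
apply F[0]=+6.260 → step 1: x=0.001, v=0.140, θ=0.042, ω=-0.162
apply F[1]=+3.190 → step 2: x=0.005, v=0.207, θ=0.038, ω=-0.235
apply F[2]=+1.444 → step 3: x=0.009, v=0.234, θ=0.033, ω=-0.259
apply F[3]=+0.464 → step 4: x=0.014, v=0.238, θ=0.028, ω=-0.258
apply F[4]=-0.075 → step 5: x=0.019, v=0.231, θ=0.023, ω=-0.242
apply F[5]=-0.362 → step 6: x=0.023, v=0.218, θ=0.019, ω=-0.221
apply F[6]=-0.505 → step 7: x=0.027, v=0.203, θ=0.014, ω=-0.198
apply F[7]=-0.566 → step 8: x=0.031, v=0.187, θ=0.011, ω=-0.175
apply F[8]=-0.584 → step 9: x=0.035, v=0.171, θ=0.007, ω=-0.154
apply F[9]=-0.577 → step 10: x=0.038, v=0.156, θ=0.005, ω=-0.134
apply F[10]=-0.557 → step 11: x=0.041, v=0.142, θ=0.002, ω=-0.116
apply F[11]=-0.532 → step 12: x=0.044, v=0.129, θ=-0.000, ω=-0.099
apply F[12]=-0.506 → step 13: x=0.046, v=0.117, θ=-0.002, ω=-0.085
apply F[13]=-0.478 → step 14: x=0.048, v=0.106, θ=-0.003, ω=-0.072
apply F[14]=-0.452 → step 15: x=0.051, v=0.096, θ=-0.005, ω=-0.061
apply F[15]=-0.427 → step 16: x=0.052, v=0.087, θ=-0.006, ω=-0.051
apply F[16]=-0.404 → step 17: x=0.054, v=0.079, θ=-0.007, ω=-0.043
apply F[17]=-0.382 → step 18: x=0.056, v=0.072, θ=-0.008, ω=-0.035
apply F[18]=-0.362 → step 19: x=0.057, v=0.065, θ=-0.008, ω=-0.028
apply F[19]=-0.343 → step 20: x=0.058, v=0.058, θ=-0.009, ω=-0.022
apply F[20]=-0.326 → step 21: x=0.059, v=0.052, θ=-0.009, ω=-0.017
apply F[21]=-0.310 → step 22: x=0.060, v=0.047, θ=-0.009, ω=-0.013
apply F[22]=-0.294 → step 23: x=0.061, v=0.042, θ=-0.010, ω=-0.009
apply F[23]=-0.280 → step 24: x=0.062, v=0.037, θ=-0.010, ω=-0.006
apply F[24]=-0.267 → step 25: x=0.063, v=0.033, θ=-0.010, ω=-0.003
apply F[25]=-0.254 → step 26: x=0.063, v=0.029, θ=-0.010, ω=-0.000
apply F[26]=-0.242 → step 27: x=0.064, v=0.025, θ=-0.010, ω=0.002
apply F[27]=-0.231 → step 28: x=0.064, v=0.022, θ=-0.010, ω=0.004
apply F[28]=-0.221 → step 29: x=0.065, v=0.019, θ=-0.010, ω=0.005
apply F[29]=-0.211 → step 30: x=0.065, v=0.016, θ=-0.010, ω=0.007
apply F[30]=-0.202 → step 31: x=0.065, v=0.013, θ=-0.009, ω=0.008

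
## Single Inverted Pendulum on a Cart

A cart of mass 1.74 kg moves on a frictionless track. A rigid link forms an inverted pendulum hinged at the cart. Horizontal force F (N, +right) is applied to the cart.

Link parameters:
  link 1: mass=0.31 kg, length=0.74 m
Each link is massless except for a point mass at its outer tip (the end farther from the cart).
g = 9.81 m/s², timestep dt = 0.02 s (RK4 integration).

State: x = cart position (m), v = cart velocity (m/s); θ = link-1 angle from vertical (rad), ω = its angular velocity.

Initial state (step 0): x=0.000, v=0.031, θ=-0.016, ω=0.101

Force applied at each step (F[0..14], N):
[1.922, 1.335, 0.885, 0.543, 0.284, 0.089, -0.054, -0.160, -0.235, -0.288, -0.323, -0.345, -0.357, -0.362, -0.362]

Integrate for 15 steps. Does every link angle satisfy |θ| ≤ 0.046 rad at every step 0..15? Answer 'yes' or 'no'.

Answer: yes

Derivation:
apply F[0]=+1.922 → step 1: x=0.001, v=0.054, θ=-0.014, ω=0.066
apply F[1]=+1.335 → step 2: x=0.002, v=0.069, θ=-0.013, ω=0.041
apply F[2]=+0.885 → step 3: x=0.004, v=0.080, θ=-0.013, ω=0.024
apply F[3]=+0.543 → step 4: x=0.005, v=0.087, θ=-0.012, ω=0.011
apply F[4]=+0.284 → step 5: x=0.007, v=0.090, θ=-0.012, ω=0.003
apply F[5]=+0.089 → step 6: x=0.009, v=0.092, θ=-0.012, ω=-0.002
apply F[6]=-0.054 → step 7: x=0.011, v=0.092, θ=-0.012, ω=-0.005
apply F[7]=-0.160 → step 8: x=0.012, v=0.090, θ=-0.012, ω=-0.006
apply F[8]=-0.235 → step 9: x=0.014, v=0.088, θ=-0.012, ω=-0.007
apply F[9]=-0.288 → step 10: x=0.016, v=0.085, θ=-0.013, ω=-0.006
apply F[10]=-0.323 → step 11: x=0.018, v=0.082, θ=-0.013, ω=-0.005
apply F[11]=-0.345 → step 12: x=0.019, v=0.078, θ=-0.013, ω=-0.003
apply F[12]=-0.357 → step 13: x=0.021, v=0.075, θ=-0.013, ω=-0.002
apply F[13]=-0.362 → step 14: x=0.022, v=0.071, θ=-0.013, ω=-0.000
apply F[14]=-0.362 → step 15: x=0.024, v=0.067, θ=-0.013, ω=0.001
Max |angle| over trajectory = 0.016 rad; bound = 0.046 → within bound.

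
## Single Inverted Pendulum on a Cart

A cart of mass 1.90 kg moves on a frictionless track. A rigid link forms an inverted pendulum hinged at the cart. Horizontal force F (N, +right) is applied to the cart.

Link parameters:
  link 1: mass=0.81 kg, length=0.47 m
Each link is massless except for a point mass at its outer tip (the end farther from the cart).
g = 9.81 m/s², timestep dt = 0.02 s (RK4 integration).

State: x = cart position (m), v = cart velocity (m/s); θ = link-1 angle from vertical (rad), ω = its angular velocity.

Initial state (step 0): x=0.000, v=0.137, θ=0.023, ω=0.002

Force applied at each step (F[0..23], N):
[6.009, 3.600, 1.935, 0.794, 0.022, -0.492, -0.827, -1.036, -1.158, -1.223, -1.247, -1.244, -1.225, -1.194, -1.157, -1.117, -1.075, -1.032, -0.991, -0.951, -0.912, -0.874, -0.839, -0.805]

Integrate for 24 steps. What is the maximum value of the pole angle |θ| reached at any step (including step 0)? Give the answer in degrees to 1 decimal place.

Answer: 1.4°

Derivation:
apply F[0]=+6.009 → step 1: x=0.003, v=0.198, θ=0.022, ω=-0.119
apply F[1]=+3.600 → step 2: x=0.008, v=0.235, θ=0.019, ω=-0.188
apply F[2]=+1.935 → step 3: x=0.013, v=0.253, θ=0.015, ω=-0.221
apply F[3]=+0.794 → step 4: x=0.018, v=0.261, θ=0.010, ω=-0.231
apply F[4]=+0.022 → step 5: x=0.023, v=0.260, θ=0.006, ω=-0.227
apply F[5]=-0.492 → step 6: x=0.028, v=0.255, θ=0.001, ω=-0.214
apply F[6]=-0.827 → step 7: x=0.033, v=0.246, θ=-0.003, ω=-0.196
apply F[7]=-1.036 → step 8: x=0.038, v=0.236, θ=-0.007, ω=-0.176
apply F[8]=-1.158 → step 9: x=0.043, v=0.224, θ=-0.010, ω=-0.155
apply F[9]=-1.223 → step 10: x=0.047, v=0.212, θ=-0.013, ω=-0.134
apply F[10]=-1.247 → step 11: x=0.051, v=0.200, θ=-0.015, ω=-0.115
apply F[11]=-1.244 → step 12: x=0.055, v=0.189, θ=-0.017, ω=-0.096
apply F[12]=-1.225 → step 13: x=0.059, v=0.177, θ=-0.019, ω=-0.080
apply F[13]=-1.194 → step 14: x=0.062, v=0.166, θ=-0.021, ω=-0.065
apply F[14]=-1.157 → step 15: x=0.065, v=0.156, θ=-0.022, ω=-0.052
apply F[15]=-1.117 → step 16: x=0.068, v=0.146, θ=-0.023, ω=-0.040
apply F[16]=-1.075 → step 17: x=0.071, v=0.137, θ=-0.023, ω=-0.030
apply F[17]=-1.032 → step 18: x=0.074, v=0.128, θ=-0.024, ω=-0.021
apply F[18]=-0.991 → step 19: x=0.076, v=0.119, θ=-0.024, ω=-0.013
apply F[19]=-0.951 → step 20: x=0.078, v=0.111, θ=-0.024, ω=-0.006
apply F[20]=-0.912 → step 21: x=0.081, v=0.104, θ=-0.024, ω=-0.000
apply F[21]=-0.874 → step 22: x=0.083, v=0.097, θ=-0.024, ω=0.005
apply F[22]=-0.839 → step 23: x=0.085, v=0.090, θ=-0.024, ω=0.009
apply F[23]=-0.805 → step 24: x=0.086, v=0.084, θ=-0.024, ω=0.013
Max |angle| over trajectory = 0.024 rad = 1.4°.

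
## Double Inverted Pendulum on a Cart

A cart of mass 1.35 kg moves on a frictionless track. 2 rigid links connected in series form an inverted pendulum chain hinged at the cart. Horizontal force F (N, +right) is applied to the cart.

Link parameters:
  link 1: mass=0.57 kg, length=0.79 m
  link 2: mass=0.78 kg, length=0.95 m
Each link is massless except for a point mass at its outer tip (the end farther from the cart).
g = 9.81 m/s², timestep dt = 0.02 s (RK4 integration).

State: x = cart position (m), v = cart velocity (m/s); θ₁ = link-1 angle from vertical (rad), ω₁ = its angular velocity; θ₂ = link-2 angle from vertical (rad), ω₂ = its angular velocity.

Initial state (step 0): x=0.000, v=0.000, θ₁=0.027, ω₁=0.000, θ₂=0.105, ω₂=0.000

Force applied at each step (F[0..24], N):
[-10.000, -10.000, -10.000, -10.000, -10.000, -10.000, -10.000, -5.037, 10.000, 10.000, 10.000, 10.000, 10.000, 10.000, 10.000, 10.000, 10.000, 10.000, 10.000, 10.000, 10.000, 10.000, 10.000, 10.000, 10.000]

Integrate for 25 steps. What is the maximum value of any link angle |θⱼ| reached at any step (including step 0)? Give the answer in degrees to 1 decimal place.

Answer: 38.4°

Derivation:
apply F[0]=-10.000 → step 1: x=-0.002, v=-0.153, θ₁=0.029, ω₁=0.176, θ₂=0.105, ω₂=0.037
apply F[1]=-10.000 → step 2: x=-0.006, v=-0.307, θ₁=0.034, ω₁=0.354, θ₂=0.106, ω₂=0.072
apply F[2]=-10.000 → step 3: x=-0.014, v=-0.463, θ₁=0.043, ω₁=0.537, θ₂=0.108, ω₂=0.104
apply F[3]=-10.000 → step 4: x=-0.025, v=-0.620, θ₁=0.056, ω₁=0.729, θ₂=0.111, ω₂=0.131
apply F[4]=-10.000 → step 5: x=-0.039, v=-0.779, θ₁=0.072, ω₁=0.931, θ₂=0.113, ω₂=0.152
apply F[5]=-10.000 → step 6: x=-0.056, v=-0.940, θ₁=0.093, ω₁=1.146, θ₂=0.117, ω₂=0.166
apply F[6]=-10.000 → step 7: x=-0.076, v=-1.105, θ₁=0.118, ω₁=1.376, θ₂=0.120, ω₂=0.171
apply F[7]=-5.037 → step 8: x=-0.099, v=-1.199, θ₁=0.147, ω₁=1.529, θ₂=0.123, ω₂=0.167
apply F[8]=+10.000 → step 9: x=-0.122, v=-1.079, θ₁=0.177, ω₁=1.431, θ₂=0.127, ω₂=0.150
apply F[9]=+10.000 → step 10: x=-0.143, v=-0.966, θ₁=0.205, ω₁=1.357, θ₂=0.129, ω₂=0.122
apply F[10]=+10.000 → step 11: x=-0.161, v=-0.858, θ₁=0.231, ω₁=1.305, θ₂=0.131, ω₂=0.081
apply F[11]=+10.000 → step 12: x=-0.177, v=-0.754, θ₁=0.257, ω₁=1.274, θ₂=0.132, ω₂=0.030
apply F[12]=+10.000 → step 13: x=-0.191, v=-0.656, θ₁=0.282, ω₁=1.263, θ₂=0.132, ω₂=-0.033
apply F[13]=+10.000 → step 14: x=-0.203, v=-0.561, θ₁=0.308, ω₁=1.271, θ₂=0.131, ω₂=-0.108
apply F[14]=+10.000 → step 15: x=-0.213, v=-0.469, θ₁=0.333, ω₁=1.297, θ₂=0.128, ω₂=-0.193
apply F[15]=+10.000 → step 16: x=-0.222, v=-0.380, θ₁=0.360, ω₁=1.341, θ₂=0.123, ω₂=-0.288
apply F[16]=+10.000 → step 17: x=-0.229, v=-0.294, θ₁=0.387, ω₁=1.400, θ₂=0.117, ω₂=-0.393
apply F[17]=+10.000 → step 18: x=-0.234, v=-0.209, θ₁=0.416, ω₁=1.473, θ₂=0.108, ω₂=-0.508
apply F[18]=+10.000 → step 19: x=-0.237, v=-0.124, θ₁=0.446, ω₁=1.558, θ₂=0.096, ω₂=-0.630
apply F[19]=+10.000 → step 20: x=-0.239, v=-0.039, θ₁=0.478, ω₁=1.653, θ₂=0.082, ω₂=-0.759
apply F[20]=+10.000 → step 21: x=-0.239, v=0.047, θ₁=0.512, ω₁=1.756, θ₂=0.066, ω₂=-0.892
apply F[21]=+10.000 → step 22: x=-0.237, v=0.135, θ₁=0.548, ω₁=1.863, θ₂=0.047, ω₂=-1.028
apply F[22]=+10.000 → step 23: x=-0.233, v=0.225, θ₁=0.587, ω₁=1.973, θ₂=0.025, ω₂=-1.163
apply F[23]=+10.000 → step 24: x=-0.228, v=0.319, θ₁=0.627, ω₁=2.081, θ₂=0.000, ω₂=-1.296
apply F[24]=+10.000 → step 25: x=-0.220, v=0.417, θ₁=0.670, ω₁=2.187, θ₂=-0.027, ω₂=-1.424
Max |angle| over trajectory = 0.670 rad = 38.4°.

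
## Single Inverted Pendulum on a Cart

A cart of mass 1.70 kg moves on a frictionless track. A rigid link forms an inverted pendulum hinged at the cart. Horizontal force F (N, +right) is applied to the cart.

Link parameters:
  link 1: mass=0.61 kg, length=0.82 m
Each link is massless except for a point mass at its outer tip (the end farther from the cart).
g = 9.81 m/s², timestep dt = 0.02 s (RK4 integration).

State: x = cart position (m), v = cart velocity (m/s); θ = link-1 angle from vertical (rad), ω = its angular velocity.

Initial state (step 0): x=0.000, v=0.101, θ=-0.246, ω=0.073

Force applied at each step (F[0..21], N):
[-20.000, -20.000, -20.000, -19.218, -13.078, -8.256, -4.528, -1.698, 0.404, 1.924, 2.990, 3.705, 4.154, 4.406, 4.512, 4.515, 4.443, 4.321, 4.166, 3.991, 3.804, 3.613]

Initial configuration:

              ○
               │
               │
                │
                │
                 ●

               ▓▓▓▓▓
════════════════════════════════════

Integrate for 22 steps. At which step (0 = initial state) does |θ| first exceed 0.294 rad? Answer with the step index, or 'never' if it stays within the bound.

apply F[0]=-20.000 → step 1: x=-0.000, v=-0.113, θ=-0.243, ω=0.269
apply F[1]=-20.000 → step 2: x=-0.005, v=-0.328, θ=-0.235, ω=0.467
apply F[2]=-20.000 → step 3: x=-0.013, v=-0.544, θ=-0.224, ω=0.669
apply F[3]=-19.218 → step 4: x=-0.026, v=-0.753, θ=-0.209, ω=0.866
apply F[4]=-13.078 → step 5: x=-0.043, v=-0.892, θ=-0.190, ω=0.985
apply F[5]=-8.256 → step 6: x=-0.061, v=-0.977, θ=-0.170, ω=1.044
apply F[6]=-4.528 → step 7: x=-0.081, v=-1.020, θ=-0.149, ω=1.057
apply F[7]=-1.698 → step 8: x=-0.102, v=-1.031, θ=-0.128, ω=1.038
apply F[8]=+0.404 → step 9: x=-0.122, v=-1.019, θ=-0.108, ω=0.995
apply F[9]=+1.924 → step 10: x=-0.142, v=-0.990, θ=-0.088, ω=0.937
apply F[10]=+2.990 → step 11: x=-0.162, v=-0.950, θ=-0.070, ω=0.869
apply F[11]=+3.705 → step 12: x=-0.180, v=-0.902, θ=-0.054, ω=0.796
apply F[12]=+4.154 → step 13: x=-0.198, v=-0.850, θ=-0.038, ω=0.722
apply F[13]=+4.406 → step 14: x=-0.214, v=-0.796, θ=-0.025, ω=0.649
apply F[14]=+4.512 → step 15: x=-0.230, v=-0.742, θ=-0.012, ω=0.578
apply F[15]=+4.515 → step 16: x=-0.244, v=-0.688, θ=-0.002, ω=0.511
apply F[16]=+4.443 → step 17: x=-0.257, v=-0.636, θ=0.008, ω=0.448
apply F[17]=+4.321 → step 18: x=-0.269, v=-0.586, θ=0.016, ω=0.390
apply F[18]=+4.166 → step 19: x=-0.281, v=-0.539, θ=0.024, ω=0.337
apply F[19]=+3.991 → step 20: x=-0.291, v=-0.494, θ=0.030, ω=0.289
apply F[20]=+3.804 → step 21: x=-0.301, v=-0.451, θ=0.035, ω=0.245
apply F[21]=+3.613 → step 22: x=-0.309, v=-0.411, θ=0.040, ω=0.205
max |θ| = 0.246 ≤ 0.294 over all 23 states.

Answer: never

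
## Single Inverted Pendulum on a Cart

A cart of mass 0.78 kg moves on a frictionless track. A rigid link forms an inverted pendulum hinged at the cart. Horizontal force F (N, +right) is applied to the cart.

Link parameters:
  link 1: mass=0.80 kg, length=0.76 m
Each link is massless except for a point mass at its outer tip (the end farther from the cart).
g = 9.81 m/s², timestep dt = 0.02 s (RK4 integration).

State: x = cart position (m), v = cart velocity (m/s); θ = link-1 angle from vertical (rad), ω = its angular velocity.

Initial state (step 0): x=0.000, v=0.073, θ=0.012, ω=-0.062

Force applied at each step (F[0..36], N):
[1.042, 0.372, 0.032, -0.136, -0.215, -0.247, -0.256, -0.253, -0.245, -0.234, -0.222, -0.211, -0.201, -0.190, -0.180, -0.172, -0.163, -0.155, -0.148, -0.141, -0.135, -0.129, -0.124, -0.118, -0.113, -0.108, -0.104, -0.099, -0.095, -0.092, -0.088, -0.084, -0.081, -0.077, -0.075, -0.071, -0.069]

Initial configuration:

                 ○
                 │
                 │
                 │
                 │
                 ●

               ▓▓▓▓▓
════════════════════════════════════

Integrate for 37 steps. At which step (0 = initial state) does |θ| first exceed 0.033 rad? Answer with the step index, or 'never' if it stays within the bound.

Answer: never

Derivation:
apply F[0]=+1.042 → step 1: x=0.002, v=0.097, θ=0.010, ω=-0.091
apply F[1]=+0.372 → step 2: x=0.004, v=0.105, θ=0.009, ω=-0.099
apply F[2]=+0.032 → step 3: x=0.006, v=0.104, θ=0.007, ω=-0.096
apply F[3]=-0.136 → step 4: x=0.008, v=0.100, θ=0.005, ω=-0.088
apply F[4]=-0.215 → step 5: x=0.010, v=0.093, θ=0.003, ω=-0.079
apply F[5]=-0.247 → step 6: x=0.012, v=0.087, θ=0.002, ω=-0.069
apply F[6]=-0.256 → step 7: x=0.013, v=0.080, θ=0.000, ω=-0.060
apply F[7]=-0.253 → step 8: x=0.015, v=0.073, θ=-0.001, ω=-0.052
apply F[8]=-0.245 → step 9: x=0.016, v=0.067, θ=-0.002, ω=-0.044
apply F[9]=-0.234 → step 10: x=0.017, v=0.062, θ=-0.003, ω=-0.038
apply F[10]=-0.222 → step 11: x=0.019, v=0.057, θ=-0.003, ω=-0.032
apply F[11]=-0.211 → step 12: x=0.020, v=0.052, θ=-0.004, ω=-0.026
apply F[12]=-0.201 → step 13: x=0.021, v=0.048, θ=-0.004, ω=-0.022
apply F[13]=-0.190 → step 14: x=0.022, v=0.044, θ=-0.005, ω=-0.018
apply F[14]=-0.180 → step 15: x=0.023, v=0.040, θ=-0.005, ω=-0.014
apply F[15]=-0.172 → step 16: x=0.023, v=0.037, θ=-0.005, ω=-0.011
apply F[16]=-0.163 → step 17: x=0.024, v=0.034, θ=-0.005, ω=-0.008
apply F[17]=-0.155 → step 18: x=0.025, v=0.031, θ=-0.006, ω=-0.006
apply F[18]=-0.148 → step 19: x=0.025, v=0.028, θ=-0.006, ω=-0.004
apply F[19]=-0.141 → step 20: x=0.026, v=0.026, θ=-0.006, ω=-0.002
apply F[20]=-0.135 → step 21: x=0.026, v=0.023, θ=-0.006, ω=-0.001
apply F[21]=-0.129 → step 22: x=0.027, v=0.021, θ=-0.006, ω=0.000
apply F[22]=-0.124 → step 23: x=0.027, v=0.019, θ=-0.006, ω=0.002
apply F[23]=-0.118 → step 24: x=0.027, v=0.017, θ=-0.006, ω=0.003
apply F[24]=-0.113 → step 25: x=0.028, v=0.016, θ=-0.006, ω=0.003
apply F[25]=-0.108 → step 26: x=0.028, v=0.014, θ=-0.006, ω=0.004
apply F[26]=-0.104 → step 27: x=0.028, v=0.012, θ=-0.006, ω=0.005
apply F[27]=-0.099 → step 28: x=0.029, v=0.011, θ=-0.005, ω=0.005
apply F[28]=-0.095 → step 29: x=0.029, v=0.010, θ=-0.005, ω=0.005
apply F[29]=-0.092 → step 30: x=0.029, v=0.008, θ=-0.005, ω=0.006
apply F[30]=-0.088 → step 31: x=0.029, v=0.007, θ=-0.005, ω=0.006
apply F[31]=-0.084 → step 32: x=0.029, v=0.006, θ=-0.005, ω=0.006
apply F[32]=-0.081 → step 33: x=0.029, v=0.005, θ=-0.005, ω=0.006
apply F[33]=-0.077 → step 34: x=0.029, v=0.004, θ=-0.005, ω=0.007
apply F[34]=-0.075 → step 35: x=0.030, v=0.003, θ=-0.005, ω=0.007
apply F[35]=-0.071 → step 36: x=0.030, v=0.002, θ=-0.004, ω=0.007
apply F[36]=-0.069 → step 37: x=0.030, v=0.001, θ=-0.004, ω=0.007
max |θ| = 0.012 ≤ 0.033 over all 38 states.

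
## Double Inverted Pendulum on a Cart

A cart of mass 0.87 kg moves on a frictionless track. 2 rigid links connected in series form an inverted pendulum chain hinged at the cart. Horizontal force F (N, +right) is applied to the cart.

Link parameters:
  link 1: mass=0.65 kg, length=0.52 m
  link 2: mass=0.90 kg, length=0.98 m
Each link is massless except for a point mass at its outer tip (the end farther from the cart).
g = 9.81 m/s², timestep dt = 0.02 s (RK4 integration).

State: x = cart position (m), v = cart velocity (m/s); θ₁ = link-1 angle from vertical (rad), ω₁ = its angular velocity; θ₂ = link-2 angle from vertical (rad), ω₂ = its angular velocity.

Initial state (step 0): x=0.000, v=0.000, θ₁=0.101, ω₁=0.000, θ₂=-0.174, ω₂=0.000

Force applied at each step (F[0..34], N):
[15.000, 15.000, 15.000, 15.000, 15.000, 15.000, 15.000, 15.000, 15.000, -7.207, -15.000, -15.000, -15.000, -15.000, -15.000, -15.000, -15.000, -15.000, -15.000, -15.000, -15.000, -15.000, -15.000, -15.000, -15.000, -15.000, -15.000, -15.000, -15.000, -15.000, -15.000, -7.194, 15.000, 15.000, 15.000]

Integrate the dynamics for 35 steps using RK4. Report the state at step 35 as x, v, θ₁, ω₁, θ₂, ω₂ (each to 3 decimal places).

apply F[0]=+15.000 → step 1: x=0.003, v=0.309, θ₁=0.097, ω₁=-0.411, θ₂=-0.175, ω₂=-0.135
apply F[1]=+15.000 → step 2: x=0.012, v=0.621, θ₁=0.084, ω₁=-0.839, θ₂=-0.179, ω₂=-0.264
apply F[2]=+15.000 → step 3: x=0.028, v=0.941, θ₁=0.063, ω₁=-1.301, θ₂=-0.186, ω₂=-0.381
apply F[3]=+15.000 → step 4: x=0.050, v=1.271, θ₁=0.032, ω₁=-1.812, θ₂=-0.194, ω₂=-0.479
apply F[4]=+15.000 → step 5: x=0.079, v=1.612, θ₁=-0.010, ω₁=-2.387, θ₂=-0.205, ω₂=-0.552
apply F[5]=+15.000 → step 6: x=0.115, v=1.963, θ₁=-0.064, ω₁=-3.030, θ₂=-0.216, ω₂=-0.595
apply F[6]=+15.000 → step 7: x=0.157, v=2.313, θ₁=-0.131, ω₁=-3.725, θ₂=-0.228, ω₂=-0.607
apply F[7]=+15.000 → step 8: x=0.207, v=2.645, θ₁=-0.213, ω₁=-4.424, θ₂=-0.241, ω₂=-0.602
apply F[8]=+15.000 → step 9: x=0.263, v=2.933, θ₁=-0.308, ω₁=-5.050, θ₂=-0.253, ω₂=-0.607
apply F[9]=-7.207 → step 10: x=0.320, v=2.759, θ₁=-0.407, ω₁=-4.864, θ₂=-0.265, ω₂=-0.610
apply F[10]=-15.000 → step 11: x=0.372, v=2.467, θ₁=-0.501, ω₁=-4.556, θ₂=-0.277, ω₂=-0.580
apply F[11]=-15.000 → step 12: x=0.419, v=2.202, θ₁=-0.590, ω₁=-4.373, θ₂=-0.288, ω₂=-0.525
apply F[12]=-15.000 → step 13: x=0.460, v=1.955, θ₁=-0.676, ω₁=-4.290, θ₂=-0.298, ω₂=-0.449
apply F[13]=-15.000 → step 14: x=0.497, v=1.717, θ₁=-0.762, ω₁=-4.282, θ₂=-0.306, ω₂=-0.360
apply F[14]=-15.000 → step 15: x=0.529, v=1.482, θ₁=-0.848, ω₁=-4.334, θ₂=-0.312, ω₂=-0.261
apply F[15]=-15.000 → step 16: x=0.556, v=1.243, θ₁=-0.936, ω₁=-4.433, θ₂=-0.316, ω₂=-0.159
apply F[16]=-15.000 → step 17: x=0.579, v=0.998, θ₁=-1.026, ω₁=-4.570, θ₂=-0.318, ω₂=-0.058
apply F[17]=-15.000 → step 18: x=0.596, v=0.742, θ₁=-1.119, ω₁=-4.742, θ₂=-0.318, ω₂=0.036
apply F[18]=-15.000 → step 19: x=0.608, v=0.472, θ₁=-1.216, ω₁=-4.945, θ₂=-0.317, ω₂=0.119
apply F[19]=-15.000 → step 20: x=0.615, v=0.185, θ₁=-1.317, ω₁=-5.182, θ₂=-0.314, ω₂=0.187
apply F[20]=-15.000 → step 21: x=0.615, v=-0.121, θ₁=-1.423, ω₁=-5.459, θ₂=-0.310, ω₂=0.234
apply F[21]=-15.000 → step 22: x=0.610, v=-0.451, θ₁=-1.535, ω₁=-5.783, θ₂=-0.305, ω₂=0.252
apply F[22]=-15.000 → step 23: x=0.597, v=-0.810, θ₁=-1.655, ω₁=-6.171, θ₂=-0.300, ω₂=0.234
apply F[23]=-15.000 → step 24: x=0.577, v=-1.203, θ₁=-1.783, ω₁=-6.645, θ₂=-0.296, ω₂=0.167
apply F[24]=-15.000 → step 25: x=0.549, v=-1.643, θ₁=-1.921, ω₁=-7.241, θ₂=-0.293, ω₂=0.032
apply F[25]=-15.000 → step 26: x=0.511, v=-2.144, θ₁=-2.074, ω₁=-8.018, θ₂=-0.295, ω₂=-0.201
apply F[26]=-15.000 → step 27: x=0.462, v=-2.733, θ₁=-2.244, ω₁=-9.079, θ₂=-0.302, ω₂=-0.585
apply F[27]=-15.000 → step 28: x=0.401, v=-3.450, θ₁=-2.440, ω₁=-10.609, θ₂=-0.320, ω₂=-1.224
apply F[28]=-15.000 → step 29: x=0.323, v=-4.350, θ₁=-2.674, ω₁=-12.941, θ₂=-0.354, ω₂=-2.328
apply F[29]=-15.000 → step 30: x=0.226, v=-5.374, θ₁=-2.966, ω₁=-16.413, θ₂=-0.419, ω₂=-4.296
apply F[30]=-15.000 → step 31: x=0.113, v=-5.660, θ₁=-3.328, ω₁=-19.309, θ₂=-0.532, ω₂=-7.029
apply F[31]=-7.194 → step 32: x=0.012, v=-4.277, θ₁=-3.705, ω₁=-17.918, θ₂=-0.690, ω₂=-8.446
apply F[32]=+15.000 → step 33: x=-0.056, v=-2.658, θ₁=-4.036, ω₁=-15.433, θ₂=-0.861, ω₂=-8.591
apply F[33]=+15.000 → step 34: x=-0.097, v=-1.518, θ₁=-4.329, ω₁=-14.025, θ₂=-1.032, ω₂=-8.477
apply F[34]=+15.000 → step 35: x=-0.118, v=-0.625, θ₁=-4.602, ω₁=-13.387, θ₂=-1.200, ω₂=-8.318

Answer: x=-0.118, v=-0.625, θ₁=-4.602, ω₁=-13.387, θ₂=-1.200, ω₂=-8.318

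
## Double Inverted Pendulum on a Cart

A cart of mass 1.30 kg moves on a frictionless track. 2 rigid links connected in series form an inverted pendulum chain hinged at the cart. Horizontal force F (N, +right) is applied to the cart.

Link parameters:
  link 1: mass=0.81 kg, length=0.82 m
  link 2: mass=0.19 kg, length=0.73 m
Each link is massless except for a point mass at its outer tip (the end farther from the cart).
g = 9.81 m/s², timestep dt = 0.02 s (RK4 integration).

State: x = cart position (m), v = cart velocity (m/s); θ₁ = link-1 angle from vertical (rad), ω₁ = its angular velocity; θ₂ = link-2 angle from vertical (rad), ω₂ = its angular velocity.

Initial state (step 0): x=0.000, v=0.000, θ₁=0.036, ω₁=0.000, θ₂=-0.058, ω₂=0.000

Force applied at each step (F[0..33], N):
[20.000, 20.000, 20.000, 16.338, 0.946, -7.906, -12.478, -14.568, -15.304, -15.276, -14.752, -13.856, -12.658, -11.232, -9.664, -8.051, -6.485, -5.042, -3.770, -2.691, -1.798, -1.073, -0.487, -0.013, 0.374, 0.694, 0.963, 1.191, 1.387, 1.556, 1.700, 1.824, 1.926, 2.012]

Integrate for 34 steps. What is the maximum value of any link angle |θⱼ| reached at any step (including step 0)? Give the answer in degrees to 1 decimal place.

Answer: 8.9°

Derivation:
apply F[0]=+20.000 → step 1: x=0.003, v=0.302, θ₁=0.032, ω₁=-0.355, θ₂=-0.058, ω₂=-0.032
apply F[1]=+20.000 → step 2: x=0.012, v=0.606, θ₁=0.022, ω₁=-0.713, θ₂=-0.059, ω₂=-0.061
apply F[2]=+20.000 → step 3: x=0.027, v=0.911, θ₁=0.004, ω₁=-1.079, θ₂=-0.061, ω₂=-0.085
apply F[3]=+16.338 → step 4: x=0.048, v=1.164, θ₁=-0.021, ω₁=-1.386, θ₂=-0.063, ω₂=-0.100
apply F[4]=+0.946 → step 5: x=0.071, v=1.183, θ₁=-0.049, ω₁=-1.416, θ₂=-0.065, ω₂=-0.108
apply F[5]=-7.906 → step 6: x=0.094, v=1.069, θ₁=-0.076, ω₁=-1.292, θ₂=-0.067, ω₂=-0.109
apply F[6]=-12.478 → step 7: x=0.114, v=0.890, θ₁=-0.100, ω₁=-1.097, θ₂=-0.069, ω₂=-0.103
apply F[7]=-14.568 → step 8: x=0.129, v=0.683, θ₁=-0.119, ω₁=-0.874, θ₂=-0.071, ω₂=-0.089
apply F[8]=-15.304 → step 9: x=0.141, v=0.468, θ₁=-0.135, ω₁=-0.648, θ₂=-0.073, ω₂=-0.069
apply F[9]=-15.276 → step 10: x=0.148, v=0.257, θ₁=-0.145, ω₁=-0.431, θ₂=-0.074, ω₂=-0.044
apply F[10]=-14.752 → step 11: x=0.151, v=0.055, θ₁=-0.152, ω₁=-0.228, θ₂=-0.074, ω₂=-0.016
apply F[11]=-13.856 → step 12: x=0.150, v=-0.132, θ₁=-0.155, ω₁=-0.044, θ₂=-0.074, ω₂=0.014
apply F[12]=-12.658 → step 13: x=0.146, v=-0.301, θ₁=-0.154, ω₁=0.118, θ₂=-0.074, ω₂=0.044
apply F[13]=-11.232 → step 14: x=0.139, v=-0.448, θ₁=-0.150, ω₁=0.254, θ₂=-0.073, ω₂=0.072
apply F[14]=-9.664 → step 15: x=0.128, v=-0.573, θ₁=-0.144, ω₁=0.366, θ₂=-0.071, ω₂=0.099
apply F[15]=-8.051 → step 16: x=0.116, v=-0.675, θ₁=-0.136, ω₁=0.451, θ₂=-0.069, ω₂=0.124
apply F[16]=-6.485 → step 17: x=0.102, v=-0.755, θ₁=-0.126, ω₁=0.512, θ₂=-0.066, ω₂=0.145
apply F[17]=-5.042 → step 18: x=0.086, v=-0.814, θ₁=-0.116, ω₁=0.552, θ₂=-0.063, ω₂=0.164
apply F[18]=-3.770 → step 19: x=0.069, v=-0.856, θ₁=-0.104, ω₁=0.573, θ₂=-0.059, ω₂=0.180
apply F[19]=-2.691 → step 20: x=0.052, v=-0.882, θ₁=-0.093, ω₁=0.580, θ₂=-0.056, ω₂=0.193
apply F[20]=-1.798 → step 21: x=0.034, v=-0.897, θ₁=-0.081, ω₁=0.576, θ₂=-0.052, ω₂=0.204
apply F[21]=-1.073 → step 22: x=0.016, v=-0.903, θ₁=-0.070, ω₁=0.563, θ₂=-0.047, ω₂=0.213
apply F[22]=-0.487 → step 23: x=-0.002, v=-0.901, θ₁=-0.059, ω₁=0.544, θ₂=-0.043, ω₂=0.219
apply F[23]=-0.013 → step 24: x=-0.020, v=-0.893, θ₁=-0.048, ω₁=0.521, θ₂=-0.039, ω₂=0.223
apply F[24]=+0.374 → step 25: x=-0.038, v=-0.881, θ₁=-0.038, ω₁=0.496, θ₂=-0.034, ω₂=0.225
apply F[25]=+0.694 → step 26: x=-0.055, v=-0.866, θ₁=-0.028, ω₁=0.469, θ₂=-0.030, ω₂=0.225
apply F[26]=+0.963 → step 27: x=-0.072, v=-0.847, θ₁=-0.019, ω₁=0.441, θ₂=-0.025, ω₂=0.224
apply F[27]=+1.191 → step 28: x=-0.089, v=-0.827, θ₁=-0.011, ω₁=0.413, θ₂=-0.021, ω₂=0.221
apply F[28]=+1.387 → step 29: x=-0.105, v=-0.804, θ₁=-0.003, ω₁=0.385, θ₂=-0.016, ω₂=0.217
apply F[29]=+1.556 → step 30: x=-0.121, v=-0.781, θ₁=0.005, ω₁=0.357, θ₂=-0.012, ω₂=0.212
apply F[30]=+1.700 → step 31: x=-0.137, v=-0.756, θ₁=0.012, ω₁=0.329, θ₂=-0.008, ω₂=0.206
apply F[31]=+1.824 → step 32: x=-0.151, v=-0.730, θ₁=0.018, ω₁=0.303, θ₂=-0.004, ω₂=0.200
apply F[32]=+1.926 → step 33: x=-0.166, v=-0.703, θ₁=0.024, ω₁=0.277, θ₂=0.000, ω₂=0.192
apply F[33]=+2.012 → step 34: x=-0.179, v=-0.676, θ₁=0.029, ω₁=0.251, θ₂=0.004, ω₂=0.184
Max |angle| over trajectory = 0.155 rad = 8.9°.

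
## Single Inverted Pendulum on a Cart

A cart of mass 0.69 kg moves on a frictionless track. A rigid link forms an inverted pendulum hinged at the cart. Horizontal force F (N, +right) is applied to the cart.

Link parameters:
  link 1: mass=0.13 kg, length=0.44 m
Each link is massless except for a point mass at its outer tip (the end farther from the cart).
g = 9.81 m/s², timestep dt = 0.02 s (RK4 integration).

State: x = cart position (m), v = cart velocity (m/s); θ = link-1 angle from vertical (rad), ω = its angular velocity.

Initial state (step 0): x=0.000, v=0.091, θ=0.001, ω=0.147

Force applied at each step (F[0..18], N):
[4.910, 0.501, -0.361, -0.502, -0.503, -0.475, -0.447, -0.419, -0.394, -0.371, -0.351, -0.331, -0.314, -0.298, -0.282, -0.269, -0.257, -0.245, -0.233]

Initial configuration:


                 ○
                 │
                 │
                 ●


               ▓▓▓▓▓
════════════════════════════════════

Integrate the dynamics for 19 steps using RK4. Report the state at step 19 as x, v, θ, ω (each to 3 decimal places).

Answer: x=0.060, v=0.085, θ=-0.023, ω=0.016

Derivation:
apply F[0]=+4.910 → step 1: x=0.003, v=0.233, θ=0.001, ω=-0.176
apply F[1]=+0.501 → step 2: x=0.008, v=0.248, θ=-0.003, ω=-0.209
apply F[2]=-0.361 → step 3: x=0.013, v=0.238, θ=-0.007, ω=-0.188
apply F[3]=-0.502 → step 4: x=0.018, v=0.223, θ=-0.011, ω=-0.160
apply F[4]=-0.503 → step 5: x=0.022, v=0.209, θ=-0.014, ω=-0.133
apply F[5]=-0.475 → step 6: x=0.026, v=0.196, θ=-0.016, ω=-0.110
apply F[6]=-0.447 → step 7: x=0.030, v=0.184, θ=-0.018, ω=-0.089
apply F[7]=-0.419 → step 8: x=0.033, v=0.172, θ=-0.020, ω=-0.072
apply F[8]=-0.394 → step 9: x=0.037, v=0.162, θ=-0.021, ω=-0.056
apply F[9]=-0.371 → step 10: x=0.040, v=0.152, θ=-0.022, ω=-0.043
apply F[10]=-0.351 → step 11: x=0.043, v=0.142, θ=-0.023, ω=-0.032
apply F[11]=-0.331 → step 12: x=0.045, v=0.133, θ=-0.023, ω=-0.022
apply F[12]=-0.314 → step 13: x=0.048, v=0.125, θ=-0.023, ω=-0.014
apply F[13]=-0.298 → step 14: x=0.050, v=0.117, θ=-0.024, ω=-0.007
apply F[14]=-0.282 → step 15: x=0.053, v=0.110, θ=-0.024, ω=-0.001
apply F[15]=-0.269 → step 16: x=0.055, v=0.103, θ=-0.024, ω=0.004
apply F[16]=-0.257 → step 17: x=0.057, v=0.097, θ=-0.024, ω=0.009
apply F[17]=-0.245 → step 18: x=0.059, v=0.090, θ=-0.023, ω=0.012
apply F[18]=-0.233 → step 19: x=0.060, v=0.085, θ=-0.023, ω=0.016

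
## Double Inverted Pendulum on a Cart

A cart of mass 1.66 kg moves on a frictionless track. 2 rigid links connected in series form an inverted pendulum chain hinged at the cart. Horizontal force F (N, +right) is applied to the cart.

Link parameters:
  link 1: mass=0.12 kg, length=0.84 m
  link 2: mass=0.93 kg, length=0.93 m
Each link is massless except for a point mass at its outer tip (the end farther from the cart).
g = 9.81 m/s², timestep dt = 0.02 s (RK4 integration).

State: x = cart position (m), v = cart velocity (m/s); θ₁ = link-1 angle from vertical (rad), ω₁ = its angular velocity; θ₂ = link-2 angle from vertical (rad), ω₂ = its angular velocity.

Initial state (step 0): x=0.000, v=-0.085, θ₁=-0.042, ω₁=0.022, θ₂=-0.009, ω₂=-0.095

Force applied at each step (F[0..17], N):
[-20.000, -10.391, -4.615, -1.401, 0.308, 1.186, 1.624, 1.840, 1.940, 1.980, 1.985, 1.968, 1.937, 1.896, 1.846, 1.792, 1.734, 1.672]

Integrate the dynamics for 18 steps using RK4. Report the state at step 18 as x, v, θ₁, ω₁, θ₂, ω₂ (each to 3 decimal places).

Answer: x=-0.136, v=-0.233, θ₁=0.022, ω₁=0.044, θ₂=0.018, ω₂=0.053

Derivation:
apply F[0]=-20.000 → step 1: x=-0.004, v=-0.321, θ₁=-0.039, ω₁=0.234, θ₂=-0.010, ω₂=-0.035
apply F[1]=-10.391 → step 2: x=-0.012, v=-0.441, θ₁=-0.034, ω₁=0.320, θ₂=-0.010, ω₂=0.014
apply F[2]=-4.615 → step 3: x=-0.021, v=-0.493, θ₁=-0.027, ω₁=0.338, θ₂=-0.010, ω₂=0.052
apply F[3]=-1.401 → step 4: x=-0.031, v=-0.507, θ₁=-0.021, ω₁=0.322, θ₂=-0.008, ω₂=0.079
apply F[4]=+0.308 → step 5: x=-0.041, v=-0.501, θ₁=-0.015, ω₁=0.293, θ₂=-0.007, ω₂=0.097
apply F[5]=+1.186 → step 6: x=-0.051, v=-0.485, θ₁=-0.009, ω₁=0.261, θ₂=-0.005, ω₂=0.109
apply F[6]=+1.624 → step 7: x=-0.060, v=-0.465, θ₁=-0.004, ω₁=0.229, θ₂=-0.002, ω₂=0.114
apply F[7]=+1.840 → step 8: x=-0.070, v=-0.443, θ₁=0.000, ω₁=0.201, θ₂=-0.000, ω₂=0.116
apply F[8]=+1.940 → step 9: x=-0.078, v=-0.419, θ₁=0.004, ω₁=0.175, θ₂=0.002, ω₂=0.114
apply F[9]=+1.980 → step 10: x=-0.086, v=-0.396, θ₁=0.007, ω₁=0.153, θ₂=0.004, ω₂=0.110
apply F[10]=+1.985 → step 11: x=-0.094, v=-0.373, θ₁=0.010, ω₁=0.133, θ₂=0.007, ω₂=0.105
apply F[11]=+1.968 → step 12: x=-0.101, v=-0.351, θ₁=0.012, ω₁=0.116, θ₂=0.009, ω₂=0.098
apply F[12]=+1.937 → step 13: x=-0.108, v=-0.329, θ₁=0.015, ω₁=0.100, θ₂=0.011, ω₂=0.091
apply F[13]=+1.896 → step 14: x=-0.114, v=-0.309, θ₁=0.016, ω₁=0.086, θ₂=0.012, ω₂=0.083
apply F[14]=+1.846 → step 15: x=-0.120, v=-0.288, θ₁=0.018, ω₁=0.074, θ₂=0.014, ω₂=0.076
apply F[15]=+1.792 → step 16: x=-0.126, v=-0.269, θ₁=0.019, ω₁=0.063, θ₂=0.015, ω₂=0.068
apply F[16]=+1.734 → step 17: x=-0.131, v=-0.251, θ₁=0.021, ω₁=0.053, θ₂=0.017, ω₂=0.060
apply F[17]=+1.672 → step 18: x=-0.136, v=-0.233, θ₁=0.022, ω₁=0.044, θ₂=0.018, ω₂=0.053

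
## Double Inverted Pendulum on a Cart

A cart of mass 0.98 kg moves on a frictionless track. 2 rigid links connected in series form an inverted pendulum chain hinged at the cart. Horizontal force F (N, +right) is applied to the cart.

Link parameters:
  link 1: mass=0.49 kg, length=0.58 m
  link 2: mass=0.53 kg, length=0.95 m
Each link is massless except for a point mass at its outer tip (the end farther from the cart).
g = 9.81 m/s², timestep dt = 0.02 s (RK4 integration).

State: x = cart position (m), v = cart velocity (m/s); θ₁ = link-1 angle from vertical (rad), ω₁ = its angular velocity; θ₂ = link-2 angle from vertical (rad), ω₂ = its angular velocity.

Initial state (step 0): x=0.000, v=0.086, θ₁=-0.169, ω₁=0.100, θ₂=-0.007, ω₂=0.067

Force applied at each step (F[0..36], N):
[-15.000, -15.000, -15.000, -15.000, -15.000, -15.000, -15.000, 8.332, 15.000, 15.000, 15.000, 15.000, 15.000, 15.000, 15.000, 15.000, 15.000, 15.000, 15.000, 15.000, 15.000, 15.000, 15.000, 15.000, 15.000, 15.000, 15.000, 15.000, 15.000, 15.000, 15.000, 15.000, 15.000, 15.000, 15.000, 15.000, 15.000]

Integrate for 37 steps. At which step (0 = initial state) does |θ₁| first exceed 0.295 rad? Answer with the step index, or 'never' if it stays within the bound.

Answer: 17

Derivation:
apply F[0]=-15.000 → step 1: x=-0.001, v=-0.180, θ₁=-0.164, ω₁=0.429, θ₂=-0.005, ω₂=0.148
apply F[1]=-15.000 → step 2: x=-0.007, v=-0.449, θ₁=-0.152, ω₁=0.769, θ₂=-0.001, ω₂=0.224
apply F[2]=-15.000 → step 3: x=-0.019, v=-0.723, θ₁=-0.133, ω₁=1.131, θ₂=0.004, ω₂=0.293
apply F[3]=-15.000 → step 4: x=-0.036, v=-1.004, θ₁=-0.106, ω₁=1.523, θ₂=0.011, ω₂=0.349
apply F[4]=-15.000 → step 5: x=-0.059, v=-1.293, θ₁=-0.072, ω₁=1.954, θ₂=0.018, ω₂=0.391
apply F[5]=-15.000 → step 6: x=-0.088, v=-1.591, θ₁=-0.028, ω₁=2.430, θ₂=0.026, ω₂=0.415
apply F[6]=-15.000 → step 7: x=-0.123, v=-1.897, θ₁=0.026, ω₁=2.949, θ₂=0.034, ω₂=0.424
apply F[7]=+8.332 → step 8: x=-0.159, v=-1.733, θ₁=0.082, ω₁=2.689, θ₂=0.043, ω₂=0.420
apply F[8]=+15.000 → step 9: x=-0.191, v=-1.444, θ₁=0.131, ω₁=2.248, θ₂=0.051, ω₂=0.399
apply F[9]=+15.000 → step 10: x=-0.217, v=-1.167, θ₁=0.172, ω₁=1.860, θ₂=0.059, ω₂=0.360
apply F[10]=+15.000 → step 11: x=-0.238, v=-0.901, θ₁=0.206, ω₁=1.522, θ₂=0.065, ω₂=0.302
apply F[11]=+15.000 → step 12: x=-0.253, v=-0.645, θ₁=0.234, ω₁=1.226, θ₂=0.071, ω₂=0.229
apply F[12]=+15.000 → step 13: x=-0.264, v=-0.397, θ₁=0.255, ω₁=0.965, θ₂=0.074, ω₂=0.143
apply F[13]=+15.000 → step 14: x=-0.269, v=-0.155, θ₁=0.272, ω₁=0.731, θ₂=0.076, ω₂=0.047
apply F[14]=+15.000 → step 15: x=-0.270, v=0.083, θ₁=0.285, ω₁=0.519, θ₂=0.076, ω₂=-0.059
apply F[15]=+15.000 → step 16: x=-0.266, v=0.317, θ₁=0.293, ω₁=0.321, θ₂=0.074, ω₂=-0.171
apply F[16]=+15.000 → step 17: x=-0.257, v=0.550, θ₁=0.298, ω₁=0.133, θ₂=0.069, ω₂=-0.288
apply F[17]=+15.000 → step 18: x=-0.244, v=0.783, θ₁=0.299, ω₁=-0.051, θ₂=0.062, ω₂=-0.410
apply F[18]=+15.000 → step 19: x=-0.226, v=1.016, θ₁=0.296, ω₁=-0.234, θ₂=0.053, ω₂=-0.534
apply F[19]=+15.000 → step 20: x=-0.203, v=1.251, θ₁=0.289, ω₁=-0.422, θ₂=0.041, ω₂=-0.660
apply F[20]=+15.000 → step 21: x=-0.176, v=1.490, θ₁=0.279, ω₁=-0.621, θ₂=0.027, ω₂=-0.786
apply F[21]=+15.000 → step 22: x=-0.143, v=1.733, θ₁=0.264, ω₁=-0.834, θ₂=0.010, ω₂=-0.910
apply F[22]=+15.000 → step 23: x=-0.106, v=1.981, θ₁=0.245, ω₁=-1.069, θ₂=-0.010, ω₂=-1.030
apply F[23]=+15.000 → step 24: x=-0.064, v=2.237, θ₁=0.221, ω₁=-1.330, θ₂=-0.032, ω₂=-1.145
apply F[24]=+15.000 → step 25: x=-0.017, v=2.502, θ₁=0.192, ω₁=-1.626, θ₂=-0.055, ω₂=-1.250
apply F[25]=+15.000 → step 26: x=0.036, v=2.776, θ₁=0.156, ω₁=-1.963, θ₂=-0.081, ω₂=-1.343
apply F[26]=+15.000 → step 27: x=0.094, v=3.061, θ₁=0.113, ω₁=-2.348, θ₂=-0.109, ω₂=-1.419
apply F[27]=+15.000 → step 28: x=0.158, v=3.356, θ₁=0.062, ω₁=-2.787, θ₂=-0.138, ω₂=-1.474
apply F[28]=+15.000 → step 29: x=0.229, v=3.659, θ₁=0.001, ω₁=-3.280, θ₂=-0.168, ω₂=-1.505
apply F[29]=+15.000 → step 30: x=0.305, v=3.965, θ₁=-0.070, ω₁=-3.820, θ₂=-0.198, ω₂=-1.511
apply F[30]=+15.000 → step 31: x=0.387, v=4.265, θ₁=-0.152, ω₁=-4.384, θ₂=-0.228, ω₂=-1.499
apply F[31]=+15.000 → step 32: x=0.475, v=4.542, θ₁=-0.245, ω₁=-4.932, θ₂=-0.258, ω₂=-1.486
apply F[32]=+15.000 → step 33: x=0.569, v=4.783, θ₁=-0.349, ω₁=-5.416, θ₂=-0.288, ω₂=-1.498
apply F[33]=+15.000 → step 34: x=0.666, v=4.974, θ₁=-0.461, ω₁=-5.795, θ₂=-0.318, ω₂=-1.561
apply F[34]=+15.000 → step 35: x=0.767, v=5.114, θ₁=-0.580, ω₁=-6.056, θ₂=-0.351, ω₂=-1.691
apply F[35]=+15.000 → step 36: x=0.871, v=5.208, θ₁=-0.702, ω₁=-6.210, θ₂=-0.386, ω₂=-1.892
apply F[36]=+15.000 → step 37: x=0.975, v=5.267, θ₁=-0.827, ω₁=-6.282, θ₂=-0.427, ω₂=-2.156
|θ₁| = 0.298 > 0.295 first at step 17.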